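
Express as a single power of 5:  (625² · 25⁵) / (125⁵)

625² = 5^8; 25⁵ = 5^10; 125⁵ = 5^15
Combine exponents: 5^3

5^3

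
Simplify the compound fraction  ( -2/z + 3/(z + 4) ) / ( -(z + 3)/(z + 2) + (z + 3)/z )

(z^2 - 6*z - 16)/(2*z^2 + 14*z + 24)

Numerator: -2/z + 3/(z + 4) = (z - 8)/(z^2 + 4*z)
Denominator: -(z + 3)/(z + 2) + (z + 3)/z = (2*z + 6)/(z^2 + 2*z)
Divide: ((z - 8)/(z^2 + 4*z)) · ((z^2 + 2*z)/(2*z + 6)) = (z^2 - 6*z - 16)/(2*z^2 + 14*z + 24)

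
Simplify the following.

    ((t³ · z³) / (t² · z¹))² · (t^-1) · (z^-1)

t*z³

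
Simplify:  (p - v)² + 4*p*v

Expand the square and combine the 4*p*v term.

(p + v)²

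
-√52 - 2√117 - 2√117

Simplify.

-14*√13

√52 = 2*√13; 2√117 = 6*√13; 2√117 = 6*√13
Combine: (-2 - 6 - 6)·√13 = -14*√13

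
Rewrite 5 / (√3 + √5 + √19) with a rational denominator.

Group as (√3 + √5) + √19; multiply by (√3 + √5) - √19, then rationalise the remaining surd.

(-85*√5 - 105*√3 + 10*√285 + 55*√19)/61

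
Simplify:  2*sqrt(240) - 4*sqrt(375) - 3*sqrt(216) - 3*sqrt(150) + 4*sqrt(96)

-12*sqrt(15) - 17*sqrt(6)

2*sqrt(240) = 8*sqrt(15); 4*sqrt(375) = 20*sqrt(15); 3*sqrt(216) = 18*sqrt(6); 3*sqrt(150) = 15*sqrt(6); 4*sqrt(96) = 16*sqrt(6)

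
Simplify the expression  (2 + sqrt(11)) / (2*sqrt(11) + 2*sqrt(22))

Multiply numerator and denominator by -2*sqrt(22) + 2*sqrt(11).
Denominator becomes -44; numerator becomes -22*sqrt(2) - 4*sqrt(22) + 4*sqrt(11) + 22.

(-11 - 2*sqrt(11) + 2*sqrt(22) + 11*sqrt(2))/22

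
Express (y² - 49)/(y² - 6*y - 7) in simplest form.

(y + 7)/(y + 1)

Factor: y² - 49 = (y - 7)·(y + 7);  y² - 6*y - 7 = (y + 1)·(y - 7)
Cancel the common factor (y - 7).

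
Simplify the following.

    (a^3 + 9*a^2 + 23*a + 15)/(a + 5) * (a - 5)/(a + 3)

Factor: a^3 + 9*a^2 + 23*a + 15 = (a + 3)*(a + 5)*(a + 1)
Cancel the common factors (a + 3), (a + 5).

a^2 - 4*a - 5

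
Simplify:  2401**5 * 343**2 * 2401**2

2401**5 = 7**20; 343**2 = 7**6; 2401**2 = 7**8
Combine exponents: 7**34

7**34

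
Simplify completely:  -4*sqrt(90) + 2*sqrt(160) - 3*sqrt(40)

-10*sqrt(10)

4*sqrt(90) = 12*sqrt(10); 2*sqrt(160) = 8*sqrt(10); 3*sqrt(40) = 6*sqrt(10)
Combine: (-12 + 8 - 6)·sqrt(10) = -10*sqrt(10)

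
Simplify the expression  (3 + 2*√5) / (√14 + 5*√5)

Multiply numerator and denominator by -√14 + 5*√5.
Denominator becomes 111; numerator becomes -2*√70 - 3*√14 + 15*√5 + 50.

(-2*√70 - 3*√14 + 15*√5 + 50)/111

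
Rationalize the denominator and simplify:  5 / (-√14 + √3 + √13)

(-5*√14 + 10*√13 + 60*√3 + 5*√546)/76

Group as (√3 + √13) - √14; multiply by (√3 + √13) + √14, then rationalise the remaining surd.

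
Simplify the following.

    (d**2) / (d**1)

Quotient: d**1

d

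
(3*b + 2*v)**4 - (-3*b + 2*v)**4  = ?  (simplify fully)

432*b**3*v + 192*b*v**3

Binomially expand both and collect terms in (2*v), (3*b).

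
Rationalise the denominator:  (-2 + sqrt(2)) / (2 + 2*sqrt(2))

Multiply numerator and denominator by -2*sqrt(2) + 2.
Denominator becomes -4; numerator becomes -8 + 6*sqrt(2).

(-3*sqrt(2) + 4)/2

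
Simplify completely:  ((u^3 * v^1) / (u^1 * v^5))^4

u^8/v^16

Inside the bracket: u^2 * (v^-4)
Raise to the power 4: u^8 * (v^-16)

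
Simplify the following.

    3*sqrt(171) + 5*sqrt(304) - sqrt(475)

3*sqrt(171) = 9*sqrt(19); 5*sqrt(304) = 20*sqrt(19); sqrt(475) = 5*sqrt(19)
Combine: (9 + 20 - 5)·sqrt(19) = 24*sqrt(19)

24*sqrt(19)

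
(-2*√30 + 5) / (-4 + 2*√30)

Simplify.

(-50 + √30)/52

Multiply numerator and denominator by -2*√30 - 4.
Denominator becomes -104; numerator becomes -2*√30 + 100.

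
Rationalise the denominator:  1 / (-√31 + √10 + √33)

(-6*√31 + 4*√33 + 27*√10 + √10230)/588

Group as (√10 + √33) - √31; multiply by (√10 + √33) + √31, then rationalise the remaining surd.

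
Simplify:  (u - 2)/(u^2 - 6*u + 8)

1/(u - 4)

Factor: u^2 - 6*u + 8 = (u - 2)*(u - 4)
Cancel the common factor (u - 2).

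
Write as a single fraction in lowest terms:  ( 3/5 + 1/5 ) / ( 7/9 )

36/35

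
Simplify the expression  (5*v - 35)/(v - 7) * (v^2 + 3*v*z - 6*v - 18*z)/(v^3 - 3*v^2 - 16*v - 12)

Factor: 5*v - 35 = 5*(v - 7);  v^2 + 3*v*z - 6*v - 18*z = (v + 3*z)*(v - 6);  v^3 - 3*v^2 - 16*v - 12 = (v + 2)*(v + 1)*(v - 6)
Cancel the common factors (v - 7), (v - 6).

(5*v + 15*z)/(v^2 + 3*v + 2)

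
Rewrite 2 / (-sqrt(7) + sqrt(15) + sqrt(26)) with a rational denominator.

(-17*sqrt(7) - 2*sqrt(26) + 9*sqrt(15) + sqrt(2730))/101

Group as (sqrt(15) + sqrt(26)) - sqrt(7); multiply by (sqrt(15) + sqrt(26)) + sqrt(7), then rationalise the remaining surd.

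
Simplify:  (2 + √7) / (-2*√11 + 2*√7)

(-√77 - 7 - 2*√11 - 2*√7)/8

Multiply numerator and denominator by 2*√7 + 2*√11.
Denominator becomes -16; numerator becomes 4*√7 + 4*√11 + 14 + 2*√77.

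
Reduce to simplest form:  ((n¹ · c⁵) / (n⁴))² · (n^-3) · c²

c^12/n⁹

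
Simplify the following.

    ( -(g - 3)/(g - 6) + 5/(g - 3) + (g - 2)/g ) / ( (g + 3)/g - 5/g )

Numerator: -(g - 3)/(g - 6) + 5/(g - 3) + (g - 2)/g = (-3*g - 36)/(g^3 - 9*g^2 + 18*g)
Denominator: (g + 3)/g - 5/g = (g - 2)/g
Divide: ((-3*g - 36)/(g^3 - 9*g^2 + 18*g)) · (g/(g - 2)) = (-3*g - 36)/(g^3 - 11*g^2 + 36*g - 36)

(-3*g - 36)/(g^3 - 11*g^2 + 36*g - 36)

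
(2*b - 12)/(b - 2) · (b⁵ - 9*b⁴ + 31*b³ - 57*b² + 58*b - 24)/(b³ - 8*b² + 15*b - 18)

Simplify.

2*b² - 10*b + 8

Factor: 2*b - 12 = 2·(b - 6);  b⁵ - 9*b⁴ + 31*b³ - 57*b² + 58*b - 24 = (b² - 2*b + 3)·(b - 1)·(b - 4)·(b - 2);  b³ - 8*b² + 15*b - 18 = (b² - 2*b + 3)·(b - 6)
Cancel the common factors (b² - 2*b + 3), (b - 2), (b - 6).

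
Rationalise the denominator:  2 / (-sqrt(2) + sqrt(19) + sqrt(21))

Group as (sqrt(19) + sqrt(21)) - sqrt(2); multiply by (sqrt(19) + sqrt(21)) + sqrt(2), then rationalise the remaining surd.

(-19*sqrt(2) + 2*sqrt(19) + sqrt(798))/38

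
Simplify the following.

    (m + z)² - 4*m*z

(m - z)²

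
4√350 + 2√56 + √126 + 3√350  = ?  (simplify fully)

4√350 = 20*√14; 2√56 = 4*√14; √126 = 3*√14; 3√350 = 15*√14
Combine: (20 + 4 + 3 + 15)·√14 = 42*√14

42*√14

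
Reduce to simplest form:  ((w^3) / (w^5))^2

Inside the bracket: (w^-2)
Raise to the power 2: (w^-4)

w^(-4)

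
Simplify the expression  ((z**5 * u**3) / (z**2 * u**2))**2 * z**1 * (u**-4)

z**7/u**2

Inside the bracket: z**3 * u**1
Raise to the power 2: z**6 * u**2
Multiply by z**1 * (u**-4): add exponents.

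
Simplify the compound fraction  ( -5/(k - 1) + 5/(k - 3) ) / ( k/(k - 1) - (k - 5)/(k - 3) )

Numerator: -5/(k - 1) + 5/(k - 3) = 10/(k² - 4*k + 3)
Denominator: k/(k - 1) - (k - 5)/(k - 3) = (3*k - 5)/(k² - 4*k + 3)
Divide: (10/(k² - 4*k + 3)) · ((k² - 4*k + 3)/(3*k - 5)) = 10/(3*k - 5)

10/(3*k - 5)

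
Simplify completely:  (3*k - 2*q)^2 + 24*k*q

After expansion: 9*k^2 + 12*k*q + 4*q^2 — a perfect-square trinomial.

(3*k + 2*q)^2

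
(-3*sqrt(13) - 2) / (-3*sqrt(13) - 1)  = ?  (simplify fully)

Multiply numerator and denominator by -1 + 3*sqrt(13).
Denominator becomes -116; numerator becomes -115 - 3*sqrt(13).

(3*sqrt(13) + 115)/116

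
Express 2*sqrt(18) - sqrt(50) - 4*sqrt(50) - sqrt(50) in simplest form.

-24*sqrt(2)

2*sqrt(18) = 6*sqrt(2); sqrt(50) = 5*sqrt(2); 4*sqrt(50) = 20*sqrt(2); sqrt(50) = 5*sqrt(2)
Combine: (6 - 5 - 20 - 5)·sqrt(2) = -24*sqrt(2)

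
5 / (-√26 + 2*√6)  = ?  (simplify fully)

(-5*√26 - 10*√6)/2

Multiply numerator and denominator by 2*√6 + √26.
Denominator becomes -2; numerator becomes 10*√6 + 5*√26.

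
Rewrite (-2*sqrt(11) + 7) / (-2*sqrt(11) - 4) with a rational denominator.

(-11*sqrt(11) + 36)/14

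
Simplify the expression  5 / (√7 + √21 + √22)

Group as (√21 + √22) + √7; multiply by (√21 + √22) - √7, then rationalise the remaining surd.

(-35*√66 + 15*√22 + 20*√21 + 90*√7)/276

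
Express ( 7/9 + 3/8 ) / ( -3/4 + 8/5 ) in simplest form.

Numerator: 7/9 + 3/8 = 83/72
Denominator: -3/4 + 8/5 = 17/20
Divide: (83/72) · (20/17) = 415/306

415/306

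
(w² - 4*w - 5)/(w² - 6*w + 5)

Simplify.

Factor: w² - 4*w - 5 = (w + 1)·(w - 5);  w² - 6*w + 5 = (w - 1)·(w - 5)
Cancel the common factor (w - 5).

(w + 1)/(w - 1)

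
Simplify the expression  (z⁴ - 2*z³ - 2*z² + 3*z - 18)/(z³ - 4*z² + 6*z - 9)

z + 2

Factor: z⁴ - 2*z³ - 2*z² + 3*z - 18 = (z² - z + 3)·(z - 3)·(z + 2);  z³ - 4*z² + 6*z - 9 = (z - 3)·(z² - z + 3)
Cancel the common factors (z² - z + 3), (z - 3).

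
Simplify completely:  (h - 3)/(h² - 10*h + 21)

1/(h - 7)

Factor: h² - 10*h + 21 = (h - 3)·(h - 7)
Cancel the common factor (h - 3).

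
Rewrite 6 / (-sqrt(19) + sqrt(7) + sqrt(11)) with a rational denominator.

(6*sqrt(19) + 90*sqrt(11) + 138*sqrt(7) + 12*sqrt(1463))/307

Group as (sqrt(7) + sqrt(11)) - sqrt(19); multiply by (sqrt(7) + sqrt(11)) + sqrt(19), then rationalise the remaining surd.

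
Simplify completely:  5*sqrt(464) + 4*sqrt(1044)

5*sqrt(464) = 20*sqrt(29); 4*sqrt(1044) = 24*sqrt(29)
Combine: (20 + 24)·sqrt(29) = 44*sqrt(29)

44*sqrt(29)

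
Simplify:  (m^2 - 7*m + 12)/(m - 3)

m - 4

Factor: m^2 - 7*m + 12 = (m - 3)*(m - 4)
Cancel the common factor (m - 3).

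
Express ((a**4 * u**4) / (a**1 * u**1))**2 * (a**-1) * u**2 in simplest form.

a**5*u**8

Inside the bracket: a**3 * u**3
Raise to the power 2: a**6 * u**6
Multiply by (a**-1) * u**2: add exponents.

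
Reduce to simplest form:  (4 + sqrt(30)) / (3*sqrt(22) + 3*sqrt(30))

(-sqrt(165) - 2*sqrt(22) + 2*sqrt(30) + 15)/12

Multiply numerator and denominator by -3*sqrt(22) + 3*sqrt(30).
Denominator becomes 72; numerator becomes -6*sqrt(165) - 12*sqrt(22) + 12*sqrt(30) + 90.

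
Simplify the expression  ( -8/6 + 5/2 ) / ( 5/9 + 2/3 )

21/22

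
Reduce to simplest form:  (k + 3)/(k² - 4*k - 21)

Factor: k² - 4*k - 21 = (k - 7)·(k + 3)
Cancel the common factor (k + 3).

1/(k - 7)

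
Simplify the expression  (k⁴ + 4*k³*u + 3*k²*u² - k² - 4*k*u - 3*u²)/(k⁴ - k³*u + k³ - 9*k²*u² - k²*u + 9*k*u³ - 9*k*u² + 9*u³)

(k² + k*u - k - u)/(k² - 4*k*u + 3*u²)

Factor: k⁴ + 4*k³*u + 3*k²*u² - k² - 4*k*u - 3*u² = (k + 3*u)·(k + 1)·(k - 1)·(k + u);  k⁴ - k³*u + k³ - 9*k²*u² - k²*u + 9*k*u³ - 9*k*u² + 9*u³ = (k + 3*u)·(k - 3*u)·(k + 1)·(k - u)
Cancel the common factors (k + 1), (k + 3*u).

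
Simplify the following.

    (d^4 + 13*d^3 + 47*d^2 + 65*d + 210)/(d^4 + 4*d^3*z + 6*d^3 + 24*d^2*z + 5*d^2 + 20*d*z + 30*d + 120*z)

Factor: d^4 + 13*d^3 + 47*d^2 + 65*d + 210 = (d^2 + 5)*(d + 6)*(d + 7);  d^4 + 4*d^3*z + 6*d^3 + 24*d^2*z + 5*d^2 + 20*d*z + 30*d + 120*z = (d^2 + 5)*(d + 4*z)*(d + 6)
Cancel the common factors (d^2 + 5), (d + 6).

(d + 7)/(d + 4*z)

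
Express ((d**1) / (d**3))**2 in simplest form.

d**(-4)

Inside the bracket: (d**-2)
Raise to the power 2: (d**-4)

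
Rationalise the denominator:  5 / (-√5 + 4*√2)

Multiply numerator and denominator by √5 + 4*√2.
Denominator becomes 27; numerator becomes 5*√5 + 20*√2.

(5*√5 + 20*√2)/27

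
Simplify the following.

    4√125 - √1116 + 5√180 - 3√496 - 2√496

-26*√31 + 50*√5

4√125 = 20*√5; √1116 = 6*√31; 5√180 = 30*√5; 3√496 = 12*√31; 2√496 = 8*√31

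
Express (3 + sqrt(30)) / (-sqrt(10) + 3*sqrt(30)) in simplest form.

(3*sqrt(10) + 10*sqrt(3) + 9*sqrt(30) + 90)/260

Multiply numerator and denominator by sqrt(10) + 3*sqrt(30).
Denominator becomes 260; numerator becomes 3*sqrt(10) + 10*sqrt(3) + 9*sqrt(30) + 90.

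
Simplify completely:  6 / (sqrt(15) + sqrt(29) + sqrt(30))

(-45*sqrt(58) + 21*sqrt(30) + 24*sqrt(29) + 66*sqrt(15))/386

Group as (sqrt(15) + sqrt(29)) + sqrt(30); multiply by (sqrt(15) + sqrt(29)) - sqrt(30), then rationalise the remaining surd.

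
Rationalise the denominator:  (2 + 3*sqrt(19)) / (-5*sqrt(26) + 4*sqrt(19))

Multiply numerator and denominator by 4*sqrt(19) + 5*sqrt(26).
Denominator becomes -346; numerator becomes 8*sqrt(19) + 10*sqrt(26) + 228 + 15*sqrt(494).

(-15*sqrt(494) - 228 - 10*sqrt(26) - 8*sqrt(19))/346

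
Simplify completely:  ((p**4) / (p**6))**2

Inside the bracket: (p**-2)
Raise to the power 2: (p**-4)

p**(-4)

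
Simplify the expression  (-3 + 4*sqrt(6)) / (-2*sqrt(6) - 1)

(-51 + 10*sqrt(6))/23

Multiply numerator and denominator by -1 + 2*sqrt(6).
Denominator becomes -23; numerator becomes -10*sqrt(6) + 51.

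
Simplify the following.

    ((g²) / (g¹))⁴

Inside the bracket: g¹
Raise to the power 4: g⁴

g⁴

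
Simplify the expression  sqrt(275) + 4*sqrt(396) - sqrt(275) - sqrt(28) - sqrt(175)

-7*sqrt(7) + 24*sqrt(11)

sqrt(275) = 5*sqrt(11); 4*sqrt(396) = 24*sqrt(11); sqrt(275) = 5*sqrt(11); sqrt(28) = 2*sqrt(7); sqrt(175) = 5*sqrt(7)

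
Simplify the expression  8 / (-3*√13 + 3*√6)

(-8*√13 - 8*√6)/21

Multiply numerator and denominator by 3*√6 + 3*√13.
Denominator becomes -63; numerator becomes 24*√6 + 24*√13.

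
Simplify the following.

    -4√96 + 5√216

14*√6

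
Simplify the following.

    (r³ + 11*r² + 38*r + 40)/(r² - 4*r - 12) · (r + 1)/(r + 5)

Factor: r³ + 11*r² + 38*r + 40 = (r + 4)·(r + 5)·(r + 2);  r² - 4*r - 12 = (r - 6)·(r + 2)
Cancel the common factors (r + 2), (r + 5).

(r² + 5*r + 4)/(r - 6)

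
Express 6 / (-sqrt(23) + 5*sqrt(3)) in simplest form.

Multiply numerator and denominator by sqrt(23) + 5*sqrt(3).
Denominator becomes 52; numerator becomes 6*sqrt(23) + 30*sqrt(3).

(3*sqrt(23) + 15*sqrt(3))/26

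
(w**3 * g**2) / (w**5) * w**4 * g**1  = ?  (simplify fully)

g**3*w**2

Quotient: (w**-2) * g**2
Multiply by w**4 * g**1: add exponents.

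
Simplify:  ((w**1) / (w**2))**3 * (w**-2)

w**(-5)

Inside the bracket: (w**-1)
Raise to the power 3: (w**-3)
Multiply by (w**-2): add exponents.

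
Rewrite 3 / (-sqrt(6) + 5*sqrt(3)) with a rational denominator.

(sqrt(6) + 5*sqrt(3))/23

Multiply numerator and denominator by sqrt(6) + 5*sqrt(3).
Denominator becomes 69; numerator becomes 3*sqrt(6) + 15*sqrt(3).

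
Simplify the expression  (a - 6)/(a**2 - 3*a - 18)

Factor: a**2 - 3*a - 18 = (a - 6)*(a + 3)
Cancel the common factor (a - 6).

1/(a + 3)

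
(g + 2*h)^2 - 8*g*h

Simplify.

(g - 2*h)^2

Expanding gives g^2 - 4*g*h + 4*h^2, a perfect square.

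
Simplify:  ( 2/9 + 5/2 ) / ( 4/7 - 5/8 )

Numerator: 2/9 + 5/2 = 49/18
Denominator: 4/7 - 5/8 = -3/56
Divide: (49/18) · (-56/3) = -1372/27

-1372/27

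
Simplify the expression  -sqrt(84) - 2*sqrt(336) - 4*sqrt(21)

-14*sqrt(21)

sqrt(84) = 2*sqrt(21); 2*sqrt(336) = 8*sqrt(21); 4*sqrt(21) = 4*sqrt(21)
Combine: (-2 - 8 - 4)·sqrt(21) = -14*sqrt(21)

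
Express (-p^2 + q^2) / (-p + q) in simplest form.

p + q

Factor q^2 - p^2 and cancel (-p + q).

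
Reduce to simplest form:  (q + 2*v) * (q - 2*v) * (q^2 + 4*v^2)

q^4 - 16*v^4

Telescope via difference of squares: (q+(2*v))(q-(2*v)) = q^2 - 4*v^2, then repeat with the next factor.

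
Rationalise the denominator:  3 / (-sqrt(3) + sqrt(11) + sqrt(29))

Group as (sqrt(11) + sqrt(29)) - sqrt(3); multiply by (sqrt(11) + sqrt(29)) + sqrt(3), then rationalise the remaining surd.

(-21*sqrt(11) - 2*sqrt(957) + 37*sqrt(3) + 15*sqrt(29))/31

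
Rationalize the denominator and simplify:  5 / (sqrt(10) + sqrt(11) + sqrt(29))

Group as (sqrt(11) + sqrt(29)) + sqrt(10); multiply by (sqrt(11) + sqrt(29)) - sqrt(10), then rationalise the remaining surd.

(-5*sqrt(3190) - 20*sqrt(29) + 70*sqrt(11) + 75*sqrt(10))/188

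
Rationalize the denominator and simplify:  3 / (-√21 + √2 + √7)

(-18*√21 - 24*√7 - 39*√2 - 21*√6)/44

Group as (√2 + √7) - √21; multiply by (√2 + √7) + √21, then rationalise the remaining surd.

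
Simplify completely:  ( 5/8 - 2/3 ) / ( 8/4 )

-1/48

Numerator: 5/8 - 2/3 = -1/24
Denominator: 8/4 = 2
Divide: (-1/24) · (1/2) = -1/48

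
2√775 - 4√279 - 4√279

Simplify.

-14*√31

2√775 = 10*√31; 4√279 = 12*√31; 4√279 = 12*√31
Combine: (10 - 12 - 12)·√31 = -14*√31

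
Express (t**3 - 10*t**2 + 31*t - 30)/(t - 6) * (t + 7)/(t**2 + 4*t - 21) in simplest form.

Factor: t**3 - 10*t**2 + 31*t - 30 = (t - 5)*(t - 3)*(t - 2);  t**2 + 4*t - 21 = (t - 3)*(t + 7)
Cancel the common factors (t + 7), (t - 3).

(t**2 - 7*t + 10)/(t - 6)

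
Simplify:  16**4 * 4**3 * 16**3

2**34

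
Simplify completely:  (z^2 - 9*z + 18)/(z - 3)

Factor: z^2 - 9*z + 18 = (z - 3)*(z - 6)
Cancel the common factor (z - 3).

z - 6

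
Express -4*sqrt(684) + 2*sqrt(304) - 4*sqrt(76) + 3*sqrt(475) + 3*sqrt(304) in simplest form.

3*sqrt(19)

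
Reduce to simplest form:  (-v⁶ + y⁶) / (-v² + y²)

v⁴ + v²*y² + y⁴

Factor y^6 - v^6 and cancel (-v² + y²).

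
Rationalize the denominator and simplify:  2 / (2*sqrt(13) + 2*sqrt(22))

(-sqrt(13) + sqrt(22))/9

Multiply numerator and denominator by -2*sqrt(22) + 2*sqrt(13).
Denominator becomes -36; numerator becomes -4*sqrt(22) + 4*sqrt(13).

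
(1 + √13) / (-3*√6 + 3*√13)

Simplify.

(√6 + √13 + √78 + 13)/21

Multiply numerator and denominator by 3*√6 + 3*√13.
Denominator becomes 63; numerator becomes 3*√6 + 3*√13 + 3*√78 + 39.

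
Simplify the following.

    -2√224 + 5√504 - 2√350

12*√14

2√224 = 8*√14; 5√504 = 30*√14; 2√350 = 10*√14
Combine: (-8 + 30 - 10)·√14 = 12*√14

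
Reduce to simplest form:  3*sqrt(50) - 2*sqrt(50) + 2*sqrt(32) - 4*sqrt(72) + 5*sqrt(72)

19*sqrt(2)

3*sqrt(50) = 15*sqrt(2); 2*sqrt(50) = 10*sqrt(2); 2*sqrt(32) = 8*sqrt(2); 4*sqrt(72) = 24*sqrt(2); 5*sqrt(72) = 30*sqrt(2)
Combine: (15 - 10 + 8 - 24 + 30)·sqrt(2) = 19*sqrt(2)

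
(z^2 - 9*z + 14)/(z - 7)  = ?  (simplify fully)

Factor: z^2 - 9*z + 14 = (z - 2)*(z - 7)
Cancel the common factor (z - 7).

z - 2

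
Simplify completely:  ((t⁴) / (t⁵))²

Inside the bracket: (t^-1)
Raise to the power 2: (t^-2)

t^(-2)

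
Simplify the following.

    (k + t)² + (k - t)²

2*k² + 2*t²

Write as f(k,t) + f(k,-t) and expand.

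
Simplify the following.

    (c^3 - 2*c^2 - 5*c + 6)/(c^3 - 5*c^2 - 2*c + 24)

(c - 1)/(c - 4)

Factor: c^3 - 2*c^2 - 5*c + 6 = (c + 2)*(c - 1)*(c - 3);  c^3 - 5*c^2 - 2*c + 24 = (c - 3)*(c - 4)*(c + 2)
Cancel the common factors (c - 3), (c + 2).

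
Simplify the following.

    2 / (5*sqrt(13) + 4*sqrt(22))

(-10*sqrt(13) + 8*sqrt(22))/27

Multiply numerator and denominator by -5*sqrt(13) + 4*sqrt(22).
Denominator becomes 27; numerator becomes -10*sqrt(13) + 8*sqrt(22).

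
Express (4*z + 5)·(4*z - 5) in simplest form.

(4*z)^2 - (5)^2 = 16*z² - 25.

16*z² - 25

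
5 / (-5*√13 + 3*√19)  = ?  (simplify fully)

Multiply numerator and denominator by 3*√19 + 5*√13.
Denominator becomes -154; numerator becomes 15*√19 + 25*√13.

(-25*√13 - 15*√19)/154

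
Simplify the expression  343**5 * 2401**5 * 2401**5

7**55

343**5 = 7**15; 2401**5 = 7**20; 2401**5 = 7**20
Combine exponents: 7**55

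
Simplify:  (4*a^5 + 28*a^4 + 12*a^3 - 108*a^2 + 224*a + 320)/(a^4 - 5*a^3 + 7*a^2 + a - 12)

(4*a^2 + 36*a + 80)/(a - 3)

Factor: 4*a^5 + 28*a^4 + 12*a^3 - 108*a^2 + 224*a + 320 = 4*(a^2 - 3*a + 4)*(a + 5)*(a + 1)*(a + 4);  a^4 - 5*a^3 + 7*a^2 + a - 12 = (a + 1)*(a^2 - 3*a + 4)*(a - 3)
Cancel the common factors (a^2 - 3*a + 4), (a + 1).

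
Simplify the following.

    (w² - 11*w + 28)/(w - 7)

Factor: w² - 11*w + 28 = (w - 4)·(w - 7)
Cancel the common factor (w - 7).

w - 4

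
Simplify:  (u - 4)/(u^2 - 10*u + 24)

1/(u - 6)

Factor: u^2 - 10*u + 24 = (u - 6)*(u - 4)
Cancel the common factor (u - 4).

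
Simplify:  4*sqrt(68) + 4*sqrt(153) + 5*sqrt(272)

40*sqrt(17)

4*sqrt(68) = 8*sqrt(17); 4*sqrt(153) = 12*sqrt(17); 5*sqrt(272) = 20*sqrt(17)
Combine: (8 + 12 + 20)·sqrt(17) = 40*sqrt(17)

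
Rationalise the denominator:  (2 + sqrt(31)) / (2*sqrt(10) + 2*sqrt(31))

Multiply numerator and denominator by -2*sqrt(10) + 2*sqrt(31).
Denominator becomes 84; numerator becomes -2*sqrt(310) - 4*sqrt(10) + 4*sqrt(31) + 62.

(-sqrt(310) - 2*sqrt(10) + 2*sqrt(31) + 31)/42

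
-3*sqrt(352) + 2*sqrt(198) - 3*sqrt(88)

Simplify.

-12*sqrt(22)

3*sqrt(352) = 12*sqrt(22); 2*sqrt(198) = 6*sqrt(22); 3*sqrt(88) = 6*sqrt(22)
Combine: (-12 + 6 - 6)·sqrt(22) = -12*sqrt(22)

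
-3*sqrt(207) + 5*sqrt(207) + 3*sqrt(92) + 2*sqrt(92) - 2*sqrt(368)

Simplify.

8*sqrt(23)

3*sqrt(207) = 9*sqrt(23); 5*sqrt(207) = 15*sqrt(23); 3*sqrt(92) = 6*sqrt(23); 2*sqrt(92) = 4*sqrt(23); 2*sqrt(368) = 8*sqrt(23)
Combine: (-9 + 15 + 6 + 4 - 8)·sqrt(23) = 8*sqrt(23)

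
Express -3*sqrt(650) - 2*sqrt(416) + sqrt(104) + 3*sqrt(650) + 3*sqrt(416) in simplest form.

6*sqrt(26)

3*sqrt(650) = 15*sqrt(26); 2*sqrt(416) = 8*sqrt(26); sqrt(104) = 2*sqrt(26); 3*sqrt(650) = 15*sqrt(26); 3*sqrt(416) = 12*sqrt(26)
Combine: (-15 - 8 + 2 + 15 + 12)·sqrt(26) = 6*sqrt(26)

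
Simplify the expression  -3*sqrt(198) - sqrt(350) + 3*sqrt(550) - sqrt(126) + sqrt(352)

3*sqrt(198) = 9*sqrt(22); sqrt(350) = 5*sqrt(14); 3*sqrt(550) = 15*sqrt(22); sqrt(126) = 3*sqrt(14); sqrt(352) = 4*sqrt(22)

-8*sqrt(14) + 10*sqrt(22)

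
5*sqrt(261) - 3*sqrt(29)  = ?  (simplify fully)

12*sqrt(29)

5*sqrt(261) = 15*sqrt(29); 3*sqrt(29) = 3*sqrt(29)
Combine: (15 - 3)·sqrt(29) = 12*sqrt(29)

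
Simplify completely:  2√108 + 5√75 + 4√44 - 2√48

2√108 = 12*√3; 5√75 = 25*√3; 4√44 = 8*√11; 2√48 = 8*√3

8*√11 + 29*√3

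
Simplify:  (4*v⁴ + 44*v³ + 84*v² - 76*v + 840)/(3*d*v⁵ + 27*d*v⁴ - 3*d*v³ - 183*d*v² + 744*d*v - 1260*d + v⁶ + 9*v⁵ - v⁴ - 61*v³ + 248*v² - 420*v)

4/(3*d*v - 6*d + v² - 2*v)

Factor: 4*v⁴ + 44*v³ + 84*v² - 76*v + 840 = 4·(v + 6)·(v + 7)·(v² - 2*v + 5);  3*d*v⁵ + 27*d*v⁴ - 3*d*v³ - 183*d*v² + 744*d*v - 1260*d + v⁶ + 9*v⁵ - v⁴ - 61*v³ + 248*v² - 420*v = (v² - 2*v + 5)·(3*d + v)·(v + 6)·(v - 2)·(v + 7)
Cancel the common factors (v² - 2*v + 5), (v + 6), (v + 7).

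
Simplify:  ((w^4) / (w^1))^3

Inside the bracket: w^3
Raise to the power 3: w^9

w^9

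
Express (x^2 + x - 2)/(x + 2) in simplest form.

Factor: x^2 + x - 2 = (x - 1)*(x + 2)
Cancel the common factor (x + 2).

x - 1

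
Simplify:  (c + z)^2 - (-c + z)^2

4*c*z

Only the odd-power cross terms survive.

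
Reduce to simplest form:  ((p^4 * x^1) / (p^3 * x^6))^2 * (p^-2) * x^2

x^(-8)

Inside the bracket: p^1 * (x^-5)
Raise to the power 2: p^2 * (x^-10)
Multiply by (p^-2) * x^2: add exponents.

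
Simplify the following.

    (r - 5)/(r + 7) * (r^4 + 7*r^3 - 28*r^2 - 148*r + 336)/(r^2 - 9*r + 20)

r^2 + 4*r - 12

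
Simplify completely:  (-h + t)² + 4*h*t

(h + t)²

Expanding gives h² + 2*h*t + t², a perfect square.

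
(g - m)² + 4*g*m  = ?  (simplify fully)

Expanding gives g² + 2*g*m + m², a perfect square.

(g + m)²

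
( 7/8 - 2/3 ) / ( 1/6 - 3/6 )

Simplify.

-5/8

Numerator: 7/8 - 2/3 = 5/24
Denominator: 1/6 - 3/6 = -1/3
Divide: (5/24) · (-3) = -5/8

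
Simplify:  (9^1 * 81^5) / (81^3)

3^10

9^1 = 3^2; 81^5 = 3^20; 81^3 = 3^12
Combine exponents: 3^10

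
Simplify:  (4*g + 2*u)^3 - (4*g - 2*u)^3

16*u*(12*g^2 + u^2)

Only the odd-power cross terms survive.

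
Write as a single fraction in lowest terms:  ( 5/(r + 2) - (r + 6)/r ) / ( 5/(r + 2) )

Numerator: 5/(r + 2) - (r + 6)/r = (-r² - 3*r - 12)/(r² + 2*r)
Denominator: 5/(r + 2) = 5/(r + 2)
Divide: ((-r² - 3*r - 12)/(r² + 2*r)) · (r/5 + 2/5) = (-r² - 3*r - 12)/(5*r)

(-r² - 3*r - 12)/(5*r)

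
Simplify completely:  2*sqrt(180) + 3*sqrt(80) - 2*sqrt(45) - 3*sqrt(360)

2*sqrt(180) = 12*sqrt(5); 3*sqrt(80) = 12*sqrt(5); 2*sqrt(45) = 6*sqrt(5); 3*sqrt(360) = 18*sqrt(10)

-18*sqrt(10) + 18*sqrt(5)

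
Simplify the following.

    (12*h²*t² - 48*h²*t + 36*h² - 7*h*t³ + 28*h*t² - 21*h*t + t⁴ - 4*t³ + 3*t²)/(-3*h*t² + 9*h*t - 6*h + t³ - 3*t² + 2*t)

Factor: 12*h²*t² - 48*h²*t + 36*h² - 7*h*t³ + 28*h*t² - 21*h*t + t⁴ - 4*t³ + 3*t² = (t - 3)·(-4*h + t)·(-3*h + t)·(t - 1);  -3*h*t² + 9*h*t - 6*h + t³ - 3*t² + 2*t = (t - 1)·(t - 2)·(-3*h + t)
Cancel the common factors (t - 1), (-3*h + t).

(-4*h*t + 12*h + t² - 3*t)/(t - 2)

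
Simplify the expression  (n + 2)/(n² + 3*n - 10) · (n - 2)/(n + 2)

1/(n + 5)

Factor: n² + 3*n - 10 = (n - 2)·(n + 5)
Cancel the common factors (n + 2), (n - 2).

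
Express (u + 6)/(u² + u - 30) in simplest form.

1/(u - 5)

Factor: u² + u - 30 = (u + 6)·(u - 5)
Cancel the common factor (u + 6).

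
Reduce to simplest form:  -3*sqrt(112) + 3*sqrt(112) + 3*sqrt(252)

18*sqrt(7)

3*sqrt(112) = 12*sqrt(7); 3*sqrt(112) = 12*sqrt(7); 3*sqrt(252) = 18*sqrt(7)
Combine: (-12 + 12 + 18)·sqrt(7) = 18*sqrt(7)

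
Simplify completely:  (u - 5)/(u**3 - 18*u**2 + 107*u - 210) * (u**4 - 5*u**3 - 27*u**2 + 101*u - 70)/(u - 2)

(u**2 + 4*u - 5)/(u - 6)

Factor: u**3 - 18*u**2 + 107*u - 210 = (u - 7)*(u - 5)*(u - 6);  u**4 - 5*u**3 - 27*u**2 + 101*u - 70 = (u - 7)*(u + 5)*(u - 2)*(u - 1)
Cancel the common factors (u - 7), (u - 2), (u - 5).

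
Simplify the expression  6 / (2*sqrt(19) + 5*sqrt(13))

Multiply numerator and denominator by -5*sqrt(13) + 2*sqrt(19).
Denominator becomes -249; numerator becomes -30*sqrt(13) + 12*sqrt(19).

(-4*sqrt(19) + 10*sqrt(13))/83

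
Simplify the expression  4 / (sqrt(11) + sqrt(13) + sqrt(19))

Group as (sqrt(11) + sqrt(19)) + sqrt(13); multiply by (sqrt(11) + sqrt(19)) - sqrt(13), then rationalise the remaining surd.

(-8*sqrt(2717) + 20*sqrt(19) + 68*sqrt(13) + 84*sqrt(11))/547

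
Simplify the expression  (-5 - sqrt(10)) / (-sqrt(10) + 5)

(-7 - 2*sqrt(10))/3

Multiply numerator and denominator by sqrt(10) + 5.
Denominator becomes 15; numerator becomes -35 - 10*sqrt(10).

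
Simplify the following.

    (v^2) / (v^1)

v

Quotient: v^1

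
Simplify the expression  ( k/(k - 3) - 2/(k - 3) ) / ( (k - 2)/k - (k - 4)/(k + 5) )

(k³ + 3*k² - 10*k)/(7*k² - 31*k + 30)

Numerator: k/(k - 3) - 2/(k - 3) = (k - 2)/(k - 3)
Denominator: (k - 2)/k - (k - 4)/(k + 5) = (7*k - 10)/(k² + 5*k)
Divide: ((k - 2)/(k - 3)) · ((k² + 5*k)/(7*k - 10)) = (k³ + 3*k² - 10*k)/(7*k² - 31*k + 30)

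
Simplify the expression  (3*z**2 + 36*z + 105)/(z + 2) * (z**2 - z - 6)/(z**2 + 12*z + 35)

3*z - 9

Factor: 3*z**2 + 36*z + 105 = 3*(z + 5)*(z + 7);  z**2 - z - 6 = (z + 2)*(z - 3);  z**2 + 12*z + 35 = (z + 5)*(z + 7)
Cancel the common factors (z + 2), (z + 5), (z + 7).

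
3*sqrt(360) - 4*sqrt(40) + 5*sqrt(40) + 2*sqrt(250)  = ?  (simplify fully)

30*sqrt(10)

3*sqrt(360) = 18*sqrt(10); 4*sqrt(40) = 8*sqrt(10); 5*sqrt(40) = 10*sqrt(10); 2*sqrt(250) = 10*sqrt(10)
Combine: (18 - 8 + 10 + 10)·sqrt(10) = 30*sqrt(10)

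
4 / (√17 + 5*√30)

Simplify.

Multiply numerator and denominator by -5*√30 + √17.
Denominator becomes -733; numerator becomes -20*√30 + 4*√17.

(-4*√17 + 20*√30)/733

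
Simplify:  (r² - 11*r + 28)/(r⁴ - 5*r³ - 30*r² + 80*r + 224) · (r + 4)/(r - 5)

1/(r² - 3*r - 10)

Factor: r² - 11*r + 28 = (r - 4)·(r - 7);  r⁴ - 5*r³ - 30*r² + 80*r + 224 = (r + 4)·(r + 2)·(r - 4)·(r - 7)
Cancel the common factors (r + 4), (r - 7), (r - 4).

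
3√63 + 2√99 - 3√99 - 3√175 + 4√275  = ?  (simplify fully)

3√63 = 9*√7; 2√99 = 6*√11; 3√99 = 9*√11; 3√175 = 15*√7; 4√275 = 20*√11

-6*√7 + 17*√11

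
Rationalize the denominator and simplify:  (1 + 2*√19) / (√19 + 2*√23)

(-38 - √19 + 2*√23 + 4*√437)/73

Multiply numerator and denominator by -2*√23 + √19.
Denominator becomes -73; numerator becomes -4*√437 - 2*√23 + √19 + 38.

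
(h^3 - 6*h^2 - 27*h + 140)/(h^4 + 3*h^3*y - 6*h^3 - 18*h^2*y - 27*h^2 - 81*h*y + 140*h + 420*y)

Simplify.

1/(h + 3*y)

Factor: h^3 - 6*h^2 - 27*h + 140 = (h - 7)*(h - 4)*(h + 5);  h^4 + 3*h^3*y - 6*h^3 - 18*h^2*y - 27*h^2 - 81*h*y + 140*h + 420*y = (h + 5)*(h - 4)*(h + 3*y)*(h - 7)
Cancel the common factors (h - 4), (h - 7), (h + 5).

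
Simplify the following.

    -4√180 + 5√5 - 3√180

4√180 = 24*√5; 5√5 = 5*√5; 3√180 = 18*√5
Combine: (-24 + 5 - 18)·√5 = -37*√5

-37*√5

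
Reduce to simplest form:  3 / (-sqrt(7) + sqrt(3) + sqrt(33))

(-111*sqrt(3) - 18*sqrt(77) + 87*sqrt(7) + 69*sqrt(33))/445

Group as (sqrt(3) + sqrt(33)) - sqrt(7); multiply by (sqrt(3) + sqrt(33)) + sqrt(7), then rationalise the remaining surd.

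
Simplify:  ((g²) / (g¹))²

g²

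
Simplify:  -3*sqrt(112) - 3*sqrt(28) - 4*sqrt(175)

3*sqrt(112) = 12*sqrt(7); 3*sqrt(28) = 6*sqrt(7); 4*sqrt(175) = 20*sqrt(7)
Combine: (-12 - 6 - 20)·sqrt(7) = -38*sqrt(7)

-38*sqrt(7)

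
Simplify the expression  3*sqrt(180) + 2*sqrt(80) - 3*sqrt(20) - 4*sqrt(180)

-4*sqrt(5)

3*sqrt(180) = 18*sqrt(5); 2*sqrt(80) = 8*sqrt(5); 3*sqrt(20) = 6*sqrt(5); 4*sqrt(180) = 24*sqrt(5)
Combine: (18 + 8 - 6 - 24)·sqrt(5) = -4*sqrt(5)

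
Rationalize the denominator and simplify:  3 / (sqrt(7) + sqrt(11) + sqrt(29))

(-6*sqrt(2233) - 33*sqrt(29) + 75*sqrt(11) + 99*sqrt(7))/187

Group as (sqrt(7) + sqrt(11)) + sqrt(29); multiply by (sqrt(7) + sqrt(11)) - sqrt(29), then rationalise the remaining surd.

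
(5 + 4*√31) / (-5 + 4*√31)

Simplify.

Multiply numerator and denominator by -4*√31 - 5.
Denominator becomes -471; numerator becomes -521 - 40*√31.

(40*√31 + 521)/471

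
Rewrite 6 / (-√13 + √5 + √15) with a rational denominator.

Group as (√5 + √15) - √13; multiply by (√5 + √15) + √13, then rationalise the remaining surd.

(-42*√13 + 18*√15 + 138*√5 + 60*√39)/251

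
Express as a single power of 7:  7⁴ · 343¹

7^7

7⁴ = 7^4; 343¹ = 7^3
Combine exponents: 7^7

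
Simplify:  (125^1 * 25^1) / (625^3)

5^(-7)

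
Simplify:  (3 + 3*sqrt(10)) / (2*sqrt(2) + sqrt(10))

Multiply numerator and denominator by -2*sqrt(2) + sqrt(10).
Denominator becomes 2; numerator becomes -12*sqrt(5) - 6*sqrt(2) + 3*sqrt(10) + 30.

(-12*sqrt(5) - 6*sqrt(2) + 3*sqrt(10) + 30)/2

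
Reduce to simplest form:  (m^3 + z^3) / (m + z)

Apply the sum-of-cubes factorisation and cancel (m + z).

m^2 - m*z + z^2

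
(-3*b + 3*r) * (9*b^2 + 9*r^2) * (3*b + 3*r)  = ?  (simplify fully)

-81*b^4 + 81*r^4

((3*r)+(3*b))((3*r)-(3*b)) = -9*b^2 + 9*r^2; continue pairing.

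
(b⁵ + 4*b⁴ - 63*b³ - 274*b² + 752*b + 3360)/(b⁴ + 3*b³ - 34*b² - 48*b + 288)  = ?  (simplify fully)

Factor: b⁵ + 4*b⁴ - 63*b³ - 274*b² + 752*b + 3360 = (b + 5)·(b - 4)·(b + 4)·(b - 7)·(b + 6);  b⁴ + 3*b³ - 34*b² - 48*b + 288 = (b + 6)·(b - 4)·(b + 4)·(b - 3)
Cancel the common factors (b + 4), (b - 4), (b + 6).

(b² - 2*b - 35)/(b - 3)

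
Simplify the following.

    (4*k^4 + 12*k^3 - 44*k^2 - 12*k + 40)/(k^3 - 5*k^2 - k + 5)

Factor: 4*k^4 + 12*k^3 - 44*k^2 - 12*k + 40 = 4*(k - 1)*(k + 1)*(k - 2)*(k + 5);  k^3 - 5*k^2 - k + 5 = (k - 5)*(k + 1)*(k - 1)
Cancel the common factors (k - 1), (k + 1).

(4*k^2 + 12*k - 40)/(k - 5)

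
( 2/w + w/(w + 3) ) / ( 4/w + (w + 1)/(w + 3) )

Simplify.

Numerator: 2/w + w/(w + 3) = (w**2 + 2*w + 6)/(w**2 + 3*w)
Denominator: 4/w + (w + 1)/(w + 3) = (w**2 + 5*w + 12)/(w**2 + 3*w)
Divide: ((w**2 + 2*w + 6)/(w**2 + 3*w)) · ((w**2 + 3*w)/(w**2 + 5*w + 12)) = (w**2 + 2*w + 6)/(w**2 + 5*w + 12)

(w**2 + 2*w + 6)/(w**2 + 5*w + 12)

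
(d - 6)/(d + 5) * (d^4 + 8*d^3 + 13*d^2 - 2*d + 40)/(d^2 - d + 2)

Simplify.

d^2 - 2*d - 24

Factor: d^4 + 8*d^3 + 13*d^2 - 2*d + 40 = (d^2 - d + 2)*(d + 5)*(d + 4)
Cancel the common factors (d^2 - d + 2), (d + 5).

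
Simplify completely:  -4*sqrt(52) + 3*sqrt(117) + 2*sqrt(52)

5*sqrt(13)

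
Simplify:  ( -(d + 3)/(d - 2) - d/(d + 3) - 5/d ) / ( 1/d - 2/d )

Numerator: -(d + 3)/(d - 2) - d/(d + 3) - 5/d = (-2*d^3 - 9*d^2 - 14*d + 30)/(d^3 + d^2 - 6*d)
Denominator: 1/d - 2/d = -1/d
Divide: ((-2*d^3 - 9*d^2 - 14*d + 30)/(d^3 + d^2 - 6*d)) · (-d) = (2*d^3 + 9*d^2 + 14*d - 30)/(d^2 + d - 6)

(2*d^3 + 9*d^2 + 14*d - 30)/(d^2 + d - 6)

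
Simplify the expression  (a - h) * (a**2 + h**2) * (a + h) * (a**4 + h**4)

(a+h)(a-h) = a**2 - h**2; continue pairing.

a**8 - h**8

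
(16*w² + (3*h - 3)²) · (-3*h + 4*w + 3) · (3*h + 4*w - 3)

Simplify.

((4*w)+(3*h - 3))((4*w)-(3*h - 3)) = -9*h² + 18*h + 16*w² - 9; continue pairing.

-81*h⁴ + 324*h³ - 486*h² + 324*h + 256*w⁴ - 81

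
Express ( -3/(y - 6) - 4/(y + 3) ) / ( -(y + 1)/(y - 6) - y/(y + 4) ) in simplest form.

Numerator: -3/(y - 6) - 4/(y + 3) = (-7*y + 15)/(y² - 3*y - 18)
Denominator: -(y + 1)/(y - 6) - y/(y + 4) = (-2*y² + y - 4)/(y² - 2*y - 24)
Divide: ((-7*y + 15)/(y² - 3*y - 18)) · ((y² - 2*y - 24)/(-2*y² + y - 4)) = (7*y² + 13*y - 60)/(2*y³ + 5*y² + y + 12)

(7*y² + 13*y - 60)/(2*y³ + 5*y² + y + 12)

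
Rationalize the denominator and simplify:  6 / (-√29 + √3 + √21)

Group as (√3 + √21) - √29; multiply by (√3 + √21) + √29, then rationalise the remaining surd.

(30*√29 + 66*√21 + 282*√3 + 36*√203)/227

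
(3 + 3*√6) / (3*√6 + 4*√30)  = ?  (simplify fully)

(-18 - 3*√6 + 4*√30 + 24*√5)/142

Multiply numerator and denominator by -4*√30 + 3*√6.
Denominator becomes -426; numerator becomes -72*√5 - 12*√30 + 9*√6 + 54.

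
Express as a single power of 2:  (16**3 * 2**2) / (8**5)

16**3 = 2**12; 2**2 = 2**2; 8**5 = 2**15
Combine exponents: 2**(-1)

2**(-1)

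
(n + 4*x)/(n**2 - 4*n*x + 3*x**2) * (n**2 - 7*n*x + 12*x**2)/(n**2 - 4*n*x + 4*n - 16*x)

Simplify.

(-n - 4*x)/(-n**2 + n*x - 4*n + 4*x)

Factor: n**2 - 4*n*x + 3*x**2 = (n - 3*x)*(n - x);  n**2 - 7*n*x + 12*x**2 = (n - 3*x)*(n - 4*x);  n**2 - 4*n*x + 4*n - 16*x = (n - 4*x)*(n + 4)
Cancel the common factors (n - 4*x), (n - 3*x).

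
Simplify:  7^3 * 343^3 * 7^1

7^13

7^3 = 7^3; 343^3 = 7^9; 7^1 = 7^1
Combine exponents: 7^13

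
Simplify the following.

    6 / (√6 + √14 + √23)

(-8*√483 - 6*√23 + 30*√14 + 62*√6)/109

Group as (√6 + √23) + √14; multiply by (√6 + √23) - √14, then rationalise the remaining surd.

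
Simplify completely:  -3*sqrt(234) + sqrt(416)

3*sqrt(234) = 9*sqrt(26); sqrt(416) = 4*sqrt(26)
Combine: (-9 + 4)·sqrt(26) = -5*sqrt(26)

-5*sqrt(26)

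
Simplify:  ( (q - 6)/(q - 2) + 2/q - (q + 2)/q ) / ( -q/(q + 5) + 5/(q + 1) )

(4*q^2 + 24*q + 20)/(q^3 - 6*q^2 - 17*q + 50)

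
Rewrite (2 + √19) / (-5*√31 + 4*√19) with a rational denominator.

Multiply numerator and denominator by 4*√19 + 5*√31.
Denominator becomes -471; numerator becomes 8*√19 + 10*√31 + 76 + 5*√589.

(-5*√589 - 76 - 10*√31 - 8*√19)/471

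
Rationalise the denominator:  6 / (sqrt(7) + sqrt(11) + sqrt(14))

Group as (sqrt(7) + sqrt(11)) + sqrt(14); multiply by (sqrt(7) + sqrt(11)) - sqrt(14), then rationalise the remaining surd.

(-21*sqrt(22) + 6*sqrt(14) + 15*sqrt(11) + 27*sqrt(7))/73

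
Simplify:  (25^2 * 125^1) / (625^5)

5^(-13)

25^2 = 5^4; 125^1 = 5^3; 625^5 = 5^20
Combine exponents: 5^(-13)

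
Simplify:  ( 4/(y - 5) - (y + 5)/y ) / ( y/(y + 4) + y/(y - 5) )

(-y**3 + 41*y + 100)/(2*y**3 - y**2)

Numerator: 4/(y - 5) - (y + 5)/y = (-y**2 + 4*y + 25)/(y**2 - 5*y)
Denominator: y/(y + 4) + y/(y - 5) = (2*y**2 - y)/(y**2 - y - 20)
Divide: ((-y**2 + 4*y + 25)/(y**2 - 5*y)) · ((y**2 - y - 20)/(2*y**2 - y)) = (-y**3 + 41*y + 100)/(2*y**3 - y**2)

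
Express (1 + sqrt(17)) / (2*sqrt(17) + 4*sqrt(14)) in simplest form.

Multiply numerator and denominator by -4*sqrt(14) + 2*sqrt(17).
Denominator becomes -156; numerator becomes -4*sqrt(238) - 4*sqrt(14) + 2*sqrt(17) + 34.

(-17 - sqrt(17) + 2*sqrt(14) + 2*sqrt(238))/78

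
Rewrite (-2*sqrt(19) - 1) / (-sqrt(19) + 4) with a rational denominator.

3*sqrt(19) + 14

Multiply numerator and denominator by 4 + sqrt(19).
Denominator becomes -3; numerator becomes -42 - 9*sqrt(19).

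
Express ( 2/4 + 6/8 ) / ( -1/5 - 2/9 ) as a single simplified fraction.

-225/76

Numerator: 2/4 + 6/8 = 5/4
Denominator: -1/5 - 2/9 = -19/45
Divide: (5/4) · (-45/19) = -225/76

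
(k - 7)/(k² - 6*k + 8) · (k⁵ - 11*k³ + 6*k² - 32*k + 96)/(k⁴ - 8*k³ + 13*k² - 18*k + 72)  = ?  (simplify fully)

(k² - 3*k - 28)/(k² - 10*k + 24)

Factor: k² - 6*k + 8 = (k - 2)·(k - 4);  k⁵ - 11*k³ + 6*k² - 32*k + 96 = (k - 3)·(k + 4)·(k² + k + 4)·(k - 2);  k⁴ - 8*k³ + 13*k² - 18*k + 72 = (k² + k + 4)·(k - 3)·(k - 6)
Cancel the common factors (k² + k + 4), (k - 3), (k - 2).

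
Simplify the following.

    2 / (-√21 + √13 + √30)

Group as (√13 + √30) - √21; multiply by (√13 + √30) + √21, then rationalise the remaining surd.

(-11*√21 + 2*√30 + 19*√13 + 3*√910)/269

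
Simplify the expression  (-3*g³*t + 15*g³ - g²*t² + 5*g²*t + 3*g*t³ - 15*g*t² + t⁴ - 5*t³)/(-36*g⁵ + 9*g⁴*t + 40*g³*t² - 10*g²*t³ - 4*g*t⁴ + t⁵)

(t - 5)/(12*g² - 7*g*t + t²)

Factor: -3*g³*t + 15*g³ - g²*t² + 5*g²*t + 3*g*t³ - 15*g*t² + t⁴ - 5*t³ = (g + t)·(t - 5)·(-g + t)·(3*g + t);  -36*g⁵ + 9*g⁴*t + 40*g³*t² - 10*g²*t³ - 4*g*t⁴ + t⁵ = (3*g + t)·(g + t)·(-3*g + t)·(-4*g + t)·(-g + t)
Cancel the common factors (3*g + t), (g + t), (-g + t).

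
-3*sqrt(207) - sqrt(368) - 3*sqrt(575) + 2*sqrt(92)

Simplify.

-24*sqrt(23)

3*sqrt(207) = 9*sqrt(23); sqrt(368) = 4*sqrt(23); 3*sqrt(575) = 15*sqrt(23); 2*sqrt(92) = 4*sqrt(23)
Combine: (-9 - 4 - 15 + 4)·sqrt(23) = -24*sqrt(23)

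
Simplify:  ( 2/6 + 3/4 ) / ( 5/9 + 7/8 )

78/103

Numerator: 2/6 + 3/4 = 13/12
Denominator: 5/9 + 7/8 = 103/72
Divide: (13/12) · (72/103) = 78/103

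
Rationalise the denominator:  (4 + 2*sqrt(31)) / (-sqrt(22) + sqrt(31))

Multiply numerator and denominator by sqrt(22) + sqrt(31).
Denominator becomes 9; numerator becomes 4*sqrt(22) + 4*sqrt(31) + 2*sqrt(682) + 62.

(4*sqrt(22) + 4*sqrt(31) + 2*sqrt(682) + 62)/9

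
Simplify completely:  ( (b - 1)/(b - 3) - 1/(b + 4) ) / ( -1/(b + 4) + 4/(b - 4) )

(b^3 - 2*b^2 - 9*b + 4)/(3*b^2 + 11*b - 60)

Numerator: (b - 1)/(b - 3) - 1/(b + 4) = (b^2 + 2*b - 1)/(b^2 + b - 12)
Denominator: -1/(b + 4) + 4/(b - 4) = (3*b + 20)/(b^2 - 16)
Divide: ((b^2 + 2*b - 1)/(b^2 + b - 12)) · ((b^2 - 16)/(3*b + 20)) = (b^3 - 2*b^2 - 9*b + 4)/(3*b^2 + 11*b - 60)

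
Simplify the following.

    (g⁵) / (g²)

g³

Quotient: g³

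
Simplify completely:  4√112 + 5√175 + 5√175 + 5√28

76*√7

4√112 = 16*√7; 5√175 = 25*√7; 5√175 = 25*√7; 5√28 = 10*√7
Combine: (16 + 25 + 25 + 10)·√7 = 76*√7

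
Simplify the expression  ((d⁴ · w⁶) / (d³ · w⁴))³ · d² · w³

d⁵*w⁹

Inside the bracket: d¹ · w²
Raise to the power 3: d³ · w⁶
Multiply by d² · w³: add exponents.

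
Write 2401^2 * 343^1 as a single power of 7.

2401^2 = 7^8; 343^1 = 7^3
Combine exponents: 7^11

7^11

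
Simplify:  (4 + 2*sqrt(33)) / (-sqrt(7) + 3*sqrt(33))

(2*sqrt(7) + sqrt(231) + 6*sqrt(33) + 99)/145

Multiply numerator and denominator by sqrt(7) + 3*sqrt(33).
Denominator becomes 290; numerator becomes 4*sqrt(7) + 2*sqrt(231) + 12*sqrt(33) + 198.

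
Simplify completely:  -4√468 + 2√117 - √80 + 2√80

4√468 = 24*√13; 2√117 = 6*√13; √80 = 4*√5; 2√80 = 8*√5

-18*√13 + 4*√5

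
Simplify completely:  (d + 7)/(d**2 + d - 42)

Factor: d**2 + d - 42 = (d + 7)*(d - 6)
Cancel the common factor (d + 7).

1/(d - 6)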